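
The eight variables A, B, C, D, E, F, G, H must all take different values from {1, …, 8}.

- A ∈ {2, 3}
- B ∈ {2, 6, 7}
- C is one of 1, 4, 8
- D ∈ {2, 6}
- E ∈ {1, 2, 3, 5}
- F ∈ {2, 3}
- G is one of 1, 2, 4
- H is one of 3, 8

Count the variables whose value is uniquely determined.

4

Among the 8 variables, 5 fits only E (and all 8 values in {1, 2, 3, 4, 5, 6, 7, 8} must be used), so E = 5.
The 7 still-open variables together cover exactly {1, 2, 3, 4, 6, 7, 8} — 7 values for 7 variables — and 7 appears only in B's list, so B = 7.
The 6 still-open variables draw from only 6 values {1, 2, 3, 4, 6, 8}, so each is used; only D can be 6, hence D = 6.
A and F share exactly the 2 values {2, 3}; by pigeonhole those values go to them, so strike 2, 3 from G, H.
H must be 8 (only option left). Strike 8 from C.
Determined: B=7, D=6, E=5, H=8. The other variables each still have more than one consistent value. That makes 4.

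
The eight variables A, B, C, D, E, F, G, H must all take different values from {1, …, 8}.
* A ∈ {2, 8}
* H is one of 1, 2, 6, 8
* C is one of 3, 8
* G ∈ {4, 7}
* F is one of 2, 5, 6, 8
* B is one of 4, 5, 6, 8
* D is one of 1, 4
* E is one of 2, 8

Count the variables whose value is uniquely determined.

The 8 variables draw from only 8 values {1, 2, 3, 4, 5, 6, 7, 8}, so each is used; only C can be 3, hence C = 3.
The 7 still-open variables draw from only 7 values {1, 2, 4, 5, 6, 7, 8}, so each is used; only G can be 7, hence G = 7.
A and E between them cover only {2, 8} — a naked pair. Remove those values from B, F, H.
Determined: C=3, G=7. The other variables each still have more than one consistent value. That makes 2.

2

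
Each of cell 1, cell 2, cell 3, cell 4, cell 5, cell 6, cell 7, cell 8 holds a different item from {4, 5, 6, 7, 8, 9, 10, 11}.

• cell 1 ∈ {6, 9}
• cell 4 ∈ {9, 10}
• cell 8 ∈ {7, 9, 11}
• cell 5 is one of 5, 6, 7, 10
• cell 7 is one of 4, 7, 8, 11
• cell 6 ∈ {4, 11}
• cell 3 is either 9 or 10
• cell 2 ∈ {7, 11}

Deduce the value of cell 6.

The 8 variables together cover exactly {4, 5, 6, 7, 8, 9, 10, 11} — 8 values for 8 variables — and 5 appears only in cell 5's list, so cell 5 = 5.
The 7 still-open variables together cover exactly {4, 6, 7, 8, 9, 10, 11} — 7 values for 7 variables — and 6 appears only in cell 1's list, so cell 1 = 6.
The 6 still-open variables draw from only 6 values {4, 7, 8, 9, 10, 11}, so each is used; only cell 7 can be 8, hence cell 7 = 8.
The 5 still-open variables together cover exactly {4, 7, 9, 10, 11} — 5 values for 5 variables — and 4 appears only in cell 6's list, so cell 6 = 4.

4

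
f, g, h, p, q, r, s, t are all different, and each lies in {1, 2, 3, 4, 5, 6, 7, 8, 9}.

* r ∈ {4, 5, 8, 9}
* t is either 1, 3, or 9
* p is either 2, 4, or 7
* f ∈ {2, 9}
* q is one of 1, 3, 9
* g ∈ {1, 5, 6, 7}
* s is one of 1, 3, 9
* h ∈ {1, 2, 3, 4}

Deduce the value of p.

7

q, s, t between them cover only {1, 3, 9} — a naked triple. Remove those values from f, g, h, r.
f must be 2 (only option left). So h, p can't be 2.
h must be 4 (only option left). Eliminate 4 elsewhere: p, r.
So p = 7.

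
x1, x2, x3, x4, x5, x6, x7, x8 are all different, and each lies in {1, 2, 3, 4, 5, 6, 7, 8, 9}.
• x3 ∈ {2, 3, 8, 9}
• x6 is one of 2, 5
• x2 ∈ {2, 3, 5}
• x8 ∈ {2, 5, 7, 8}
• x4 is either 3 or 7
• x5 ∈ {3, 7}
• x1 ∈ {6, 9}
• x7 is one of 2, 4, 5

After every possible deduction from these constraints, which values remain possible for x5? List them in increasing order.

3, 7

Among the 8 variables, 4 fits only x7 (and all 8 values in {2, 3, 4, 5, 6, 7, 8, 9} must be used), so x7 = 4.
Among the 7 still-open variables, 6 fits only x1 (and all 7 values in {2, 3, 5, 6, 7, 8, 9} must be used), so x1 = 6.
The 6 still-open variables draw from only 6 values {2, 3, 5, 7, 8, 9}, so each is used; only x3 can be 9, hence x3 = 9.
Among the 5 still-open variables, 8 fits only x8 (and all 5 values in {2, 3, 5, 7, 8} must be used), so x8 = 8.
x4 and x5 between them cover only {3, 7} — a naked pair. Remove those values from x2.
No further eliminations apply; x5 can still be any of 3, 7.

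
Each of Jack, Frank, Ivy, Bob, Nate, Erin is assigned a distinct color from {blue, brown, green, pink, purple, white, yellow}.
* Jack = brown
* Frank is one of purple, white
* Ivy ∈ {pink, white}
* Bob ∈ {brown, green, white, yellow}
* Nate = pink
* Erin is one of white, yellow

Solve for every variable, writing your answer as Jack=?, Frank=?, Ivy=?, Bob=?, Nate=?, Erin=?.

Jack=brown, Frank=purple, Ivy=white, Bob=green, Nate=pink, Erin=yellow

Jack must be brown (only option left). Strike brown from Bob.
That leaves Nate = pink. So Ivy can't be pink.
Ivy must be white (only option left). So Frank, Bob, Erin can't be white.
That leaves Erin = yellow. Eliminate yellow elsewhere: Bob.
Frank's domain is down to {purple}, so Frank = purple.
Bob has just one choice, so Bob = green.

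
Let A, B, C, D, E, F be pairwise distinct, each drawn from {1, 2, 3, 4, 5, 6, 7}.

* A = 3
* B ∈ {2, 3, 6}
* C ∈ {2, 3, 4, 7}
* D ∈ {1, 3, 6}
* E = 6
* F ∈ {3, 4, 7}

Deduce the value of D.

1

A's domain is down to {3}, so A = 3. Eliminate 3 elsewhere: B, C, D, F.
E must be 6 (only option left). Eliminate 6 elsewhere: B, D.
So D = 1.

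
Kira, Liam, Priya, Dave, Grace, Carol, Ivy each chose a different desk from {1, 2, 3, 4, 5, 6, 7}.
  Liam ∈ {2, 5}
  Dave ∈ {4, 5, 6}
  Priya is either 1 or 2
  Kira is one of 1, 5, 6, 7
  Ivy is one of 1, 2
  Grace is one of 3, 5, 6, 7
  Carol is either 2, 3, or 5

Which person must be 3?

Among the 7 variables, 4 fits only Dave (and all 7 values in {1, 2, 3, 4, 5, 6, 7} must be used), so Dave = 4.
The 2 variables Priya and Ivy are confined to {1, 2}, which locks those values in; drop them from Kira, Liam, Carol.
Liam's domain is down to {5}, so Liam = 5. Strike 5 from Kira, Grace, Carol.
So 3 goes to Carol.

Carol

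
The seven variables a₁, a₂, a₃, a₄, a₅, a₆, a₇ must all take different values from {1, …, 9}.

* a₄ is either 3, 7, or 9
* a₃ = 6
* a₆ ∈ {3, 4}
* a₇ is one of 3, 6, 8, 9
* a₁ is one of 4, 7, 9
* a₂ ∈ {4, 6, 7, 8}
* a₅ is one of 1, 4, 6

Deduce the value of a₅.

1

a₃ must be 6 (only option left). So a₂, a₅, a₇ can't be 6.
The 6 still-open variables together cover exactly {1, 3, 4, 7, 8, 9} — 6 values for 6 variables — and 1 appears only in a₅'s list, so a₅ = 1.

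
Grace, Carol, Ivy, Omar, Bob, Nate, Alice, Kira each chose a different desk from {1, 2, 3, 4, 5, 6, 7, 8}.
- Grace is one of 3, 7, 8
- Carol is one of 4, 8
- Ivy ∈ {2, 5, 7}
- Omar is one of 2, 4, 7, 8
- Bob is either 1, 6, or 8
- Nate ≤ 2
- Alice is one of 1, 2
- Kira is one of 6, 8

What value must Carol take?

The 8 variables together cover exactly {1, 2, 3, 4, 5, 6, 7, 8} — 8 values for 8 variables — and 3 appears only in Grace's list, so Grace = 3.
Among the 7 still-open variables, 5 fits only Ivy (and all 7 values in {1, 2, 4, 5, 6, 7, 8} must be used), so Ivy = 5.
The 6 still-open variables draw from only 6 values {1, 2, 4, 6, 7, 8}, so each is used; only Omar can be 7, hence Omar = 7.
The 5 still-open variables together cover exactly {1, 2, 4, 6, 8} — 5 values for 5 variables — and 4 appears only in Carol's list, so Carol = 4.

4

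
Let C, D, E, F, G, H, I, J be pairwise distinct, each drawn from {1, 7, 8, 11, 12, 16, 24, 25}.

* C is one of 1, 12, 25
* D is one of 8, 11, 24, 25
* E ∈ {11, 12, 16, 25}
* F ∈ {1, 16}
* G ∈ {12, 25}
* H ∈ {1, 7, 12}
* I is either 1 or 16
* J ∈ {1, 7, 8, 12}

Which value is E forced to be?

11

The 8 variables together cover exactly {1, 7, 8, 11, 12, 16, 24, 25} — 8 values for 8 variables — and 24 appears only in D's list, so D = 24.
The 7 still-open variables draw from only 7 values {1, 7, 8, 11, 12, 16, 25}, so each is used; only J can be 8, hence J = 8.
The 6 still-open variables draw from only 6 values {1, 7, 11, 12, 16, 25}, so each is used; only H can be 7, hence H = 7.
The 5 still-open variables draw from only 5 values {1, 11, 12, 16, 25}, so each is used; only E can be 11, hence E = 11.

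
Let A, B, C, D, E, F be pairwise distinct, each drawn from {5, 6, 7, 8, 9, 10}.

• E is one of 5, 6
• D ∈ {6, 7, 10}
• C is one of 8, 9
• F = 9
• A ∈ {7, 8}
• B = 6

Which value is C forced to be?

8

B must be 6 (only option left). Strike 6 from D, E.
That leaves E = 5.
F's domain is down to {9}, so F = 9. Remove 9 from C.
So C = 8.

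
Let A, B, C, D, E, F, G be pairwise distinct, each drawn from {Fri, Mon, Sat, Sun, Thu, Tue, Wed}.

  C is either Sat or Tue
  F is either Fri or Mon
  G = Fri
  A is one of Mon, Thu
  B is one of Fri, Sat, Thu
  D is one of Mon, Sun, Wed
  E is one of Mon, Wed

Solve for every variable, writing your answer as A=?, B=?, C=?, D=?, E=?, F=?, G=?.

A=Thu, B=Sat, C=Tue, D=Sun, E=Wed, F=Mon, G=Fri

G must be Fri (only option left). Eliminate Fri elsewhere: B, F.
That leaves F = Mon. Remove Mon from A, D, E.
That leaves A = Thu. Remove Thu from B.
B must be Sat (only option left). Remove Sat from C.
C's domain is down to {Tue}, so C = Tue.
That leaves E = Wed. Strike Wed from D.
D must be Sun (only option left).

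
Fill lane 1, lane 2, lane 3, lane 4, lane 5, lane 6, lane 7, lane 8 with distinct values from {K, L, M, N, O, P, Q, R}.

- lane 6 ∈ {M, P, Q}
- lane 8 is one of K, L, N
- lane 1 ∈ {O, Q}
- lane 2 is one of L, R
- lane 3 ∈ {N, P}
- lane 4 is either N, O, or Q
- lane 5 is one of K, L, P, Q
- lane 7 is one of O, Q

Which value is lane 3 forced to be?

Among the 8 variables, M fits only lane 6 (and all 8 values in {K, L, M, N, O, P, Q, R} must be used), so lane 6 = M.
The 7 still-open variables together cover exactly {K, L, N, O, P, Q, R} — 7 values for 7 variables — and R appears only in lane 2's list, so lane 2 = R.
The 2 variables lane 1 and lane 7 are confined to {O, Q}, which locks those values in; drop them from lane 4, lane 5.
lane 4's domain is down to {N}, so lane 4 = N. So lane 3, lane 8 can't be N.
So lane 3 = P.

P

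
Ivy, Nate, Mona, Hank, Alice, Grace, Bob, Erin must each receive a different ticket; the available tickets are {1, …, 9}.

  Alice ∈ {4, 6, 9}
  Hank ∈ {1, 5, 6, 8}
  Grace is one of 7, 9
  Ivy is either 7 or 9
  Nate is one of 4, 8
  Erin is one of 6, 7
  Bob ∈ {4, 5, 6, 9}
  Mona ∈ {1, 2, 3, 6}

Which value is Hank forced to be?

Ivy and Grace share exactly the 2 values {7, 9}; by pigeonhole those values go to them, so strike 7, 9 from Alice, Bob, Erin.
That leaves Erin = 6. Remove 6 from Mona, Hank, Alice, Bob.
That leaves Alice = 4. So Nate, Bob can't be 4.
Bob's domain is down to {5}, so Bob = 5. Strike 5 from Hank.
Nate's domain is down to {8}, so Nate = 8. So Hank can't be 8.
So Hank = 1.

1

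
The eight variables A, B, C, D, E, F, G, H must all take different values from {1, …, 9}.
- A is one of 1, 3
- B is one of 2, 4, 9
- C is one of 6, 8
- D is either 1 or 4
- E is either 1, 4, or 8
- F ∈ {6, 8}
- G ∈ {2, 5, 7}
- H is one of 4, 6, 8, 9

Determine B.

C and F between them cover only {6, 8} — a naked pair. Remove those values from E, H.
D and E share exactly the 2 values {1, 4}; by pigeonhole those values go to them, so strike 1, 4 from A, B, H.
A's domain is down to {3}, so A = 3.
H has just one choice, so H = 9. Eliminate 9 elsewhere: B.
So B = 2.

2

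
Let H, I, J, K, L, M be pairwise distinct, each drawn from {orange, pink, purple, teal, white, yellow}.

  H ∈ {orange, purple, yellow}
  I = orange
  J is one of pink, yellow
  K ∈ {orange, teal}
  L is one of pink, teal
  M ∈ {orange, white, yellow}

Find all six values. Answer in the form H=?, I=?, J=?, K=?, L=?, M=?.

I's domain is down to {orange}, so I = orange. Eliminate orange elsewhere: H, K, M.
K's domain is down to {teal}, so K = teal. Strike teal from L.
L has just one choice, so L = pink. Remove pink from J.
That leaves J = yellow. So H, M can't be yellow.
M's domain is down to {white}, so M = white.
H must be purple (only option left).

H=purple, I=orange, J=yellow, K=teal, L=pink, M=white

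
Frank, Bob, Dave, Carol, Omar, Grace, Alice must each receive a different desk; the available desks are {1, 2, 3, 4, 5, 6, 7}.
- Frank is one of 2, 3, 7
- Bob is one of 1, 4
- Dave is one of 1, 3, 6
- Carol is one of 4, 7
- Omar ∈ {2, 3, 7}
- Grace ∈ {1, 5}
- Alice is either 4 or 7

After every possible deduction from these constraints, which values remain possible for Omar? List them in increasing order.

2, 3

Among the 7 variables, 5 fits only Grace (and all 7 values in {1, 2, 3, 4, 5, 6, 7} must be used), so Grace = 5.
The 6 still-open variables together cover exactly {1, 2, 3, 4, 6, 7} — 6 values for 6 variables — and 6 appears only in Dave's list, so Dave = 6.
The 5 still-open variables together cover exactly {1, 2, 3, 4, 7} — 5 values for 5 variables — and 1 appears only in Bob's list, so Bob = 1.
Carol and Alice between them cover only {4, 7} — a naked pair. Remove those values from Frank, Omar.
No further eliminations apply; Omar can still be any of 2, 3.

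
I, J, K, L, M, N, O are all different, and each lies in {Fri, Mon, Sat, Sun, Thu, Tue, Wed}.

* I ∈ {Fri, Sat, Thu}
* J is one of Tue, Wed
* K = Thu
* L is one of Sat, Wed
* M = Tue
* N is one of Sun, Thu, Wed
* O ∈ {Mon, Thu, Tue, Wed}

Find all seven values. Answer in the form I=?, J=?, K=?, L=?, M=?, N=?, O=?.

I=Fri, J=Wed, K=Thu, L=Sat, M=Tue, N=Sun, O=Mon

K has just one choice, so K = Thu. Remove Thu from I, N, O.
M has just one choice, so M = Tue. Strike Tue from J, O.
J must be Wed (only option left). Eliminate Wed elsewhere: L, N, O.
L has just one choice, so L = Sat. Remove Sat from I.
N's domain is down to {Sun}, so N = Sun.
O's domain is down to {Mon}, so O = Mon.
I must be Fri (only option left).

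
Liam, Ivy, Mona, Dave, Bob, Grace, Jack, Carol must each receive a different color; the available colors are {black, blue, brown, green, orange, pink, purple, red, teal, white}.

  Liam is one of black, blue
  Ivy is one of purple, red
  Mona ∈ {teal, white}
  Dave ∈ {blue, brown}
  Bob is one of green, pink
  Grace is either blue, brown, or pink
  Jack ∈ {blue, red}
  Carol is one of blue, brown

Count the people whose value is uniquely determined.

5

The 2 variables Dave and Carol are confined to {blue, brown}, which locks those values in; drop them from Liam, Grace, Jack.
Liam must be black (only option left).
Grace must be pink (only option left). Strike pink from Bob.
Jack's domain is down to {red}, so Jack = red. So Ivy can't be red.
Ivy's domain is down to {purple}, so Ivy = purple.
Bob has just one choice, so Bob = green.
Determined: Liam=black, Ivy=purple, Bob=green, Grace=pink, Jack=red. The other people each still have more than one consistent value. That makes 5.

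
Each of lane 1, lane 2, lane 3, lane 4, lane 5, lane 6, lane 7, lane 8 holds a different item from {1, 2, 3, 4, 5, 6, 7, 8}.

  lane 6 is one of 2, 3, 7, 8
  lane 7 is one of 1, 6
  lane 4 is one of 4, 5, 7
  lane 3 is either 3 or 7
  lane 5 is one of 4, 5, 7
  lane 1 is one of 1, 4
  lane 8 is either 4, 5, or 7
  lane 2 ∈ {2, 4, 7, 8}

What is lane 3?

The 8 variables draw from only 8 values {1, 2, 3, 4, 5, 6, 7, 8}, so each is used; only lane 7 can be 6, hence lane 7 = 6.
Among the 7 still-open variables, 1 fits only lane 1 (and all 7 values in {1, 2, 3, 4, 5, 7, 8} must be used), so lane 1 = 1.
lane 4, lane 5, lane 8 share exactly the 3 values {4, 5, 7}; by pigeonhole those values go to them, so strike 4, 5, 7 from lane 2, lane 3, lane 6.
So lane 3 = 3.

3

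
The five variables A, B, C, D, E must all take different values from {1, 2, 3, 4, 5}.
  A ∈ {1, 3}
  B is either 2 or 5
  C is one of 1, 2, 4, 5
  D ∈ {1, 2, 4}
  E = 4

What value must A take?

3

E must be 4 (only option left). Eliminate 4 elsewhere: C, D.
The 4 still-open variables together cover exactly {1, 2, 3, 5} — 4 values for 4 variables — and 3 appears only in A's list, so A = 3.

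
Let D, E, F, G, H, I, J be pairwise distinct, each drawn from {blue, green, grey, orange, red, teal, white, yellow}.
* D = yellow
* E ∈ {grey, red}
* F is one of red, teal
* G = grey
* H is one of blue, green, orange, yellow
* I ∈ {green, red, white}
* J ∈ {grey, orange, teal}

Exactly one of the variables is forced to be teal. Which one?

D must be yellow (only option left). Strike yellow from H.
G must be grey (only option left). Eliminate grey elsewhere: E, J.
That leaves E = red. Strike red from F, I.
So teal goes to F.

F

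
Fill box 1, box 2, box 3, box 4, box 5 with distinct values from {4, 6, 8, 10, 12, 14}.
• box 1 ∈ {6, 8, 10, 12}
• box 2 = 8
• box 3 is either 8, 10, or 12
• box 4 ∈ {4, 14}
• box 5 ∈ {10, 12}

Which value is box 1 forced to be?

box 2's domain is down to {8}, so box 2 = 8. Strike 8 from box 1, box 3.
The 2 variables box 3 and box 5 are confined to {10, 12}, which locks those values in; drop them from box 1.
So box 1 = 6.

6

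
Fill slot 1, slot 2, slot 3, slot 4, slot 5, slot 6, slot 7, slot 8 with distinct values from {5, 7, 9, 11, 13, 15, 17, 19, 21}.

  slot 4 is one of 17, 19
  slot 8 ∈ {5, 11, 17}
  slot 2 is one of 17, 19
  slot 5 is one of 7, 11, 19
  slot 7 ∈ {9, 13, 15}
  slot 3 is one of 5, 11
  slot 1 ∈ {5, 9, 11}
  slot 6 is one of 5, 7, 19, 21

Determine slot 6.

slot 2 and slot 4 share exactly the 2 values {17, 19}; by pigeonhole those values go to them, so strike 17, 19 from slot 5, slot 6, slot 8.
The 2 variables slot 3 and slot 8 are confined to {5, 11}, which locks those values in; drop them from slot 1, slot 5, slot 6.
slot 1 has just one choice, so slot 1 = 9. Eliminate 9 elsewhere: slot 7.
slot 5 has just one choice, so slot 5 = 7. So slot 6 can't be 7.
So slot 6 = 21.

21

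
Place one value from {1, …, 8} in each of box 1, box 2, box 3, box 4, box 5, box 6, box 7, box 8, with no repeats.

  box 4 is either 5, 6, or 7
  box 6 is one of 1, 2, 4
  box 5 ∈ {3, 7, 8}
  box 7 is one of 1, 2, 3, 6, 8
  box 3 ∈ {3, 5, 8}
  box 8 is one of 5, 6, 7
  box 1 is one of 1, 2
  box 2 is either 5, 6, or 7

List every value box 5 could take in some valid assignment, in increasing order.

The 8 variables draw from only 8 values {1, 2, 3, 4, 5, 6, 7, 8}, so each is used; only box 6 can be 4, hence box 6 = 4.
box 2, box 4, box 8 share exactly the 3 values {5, 6, 7}; by pigeonhole those values go to them, so strike 5, 6, 7 from box 3, box 5, box 7.
box 3 and box 5 between them cover only {3, 8} — a naked pair. Remove those values from box 7.
No further eliminations apply; box 5 can still be any of 3, 8.

3, 8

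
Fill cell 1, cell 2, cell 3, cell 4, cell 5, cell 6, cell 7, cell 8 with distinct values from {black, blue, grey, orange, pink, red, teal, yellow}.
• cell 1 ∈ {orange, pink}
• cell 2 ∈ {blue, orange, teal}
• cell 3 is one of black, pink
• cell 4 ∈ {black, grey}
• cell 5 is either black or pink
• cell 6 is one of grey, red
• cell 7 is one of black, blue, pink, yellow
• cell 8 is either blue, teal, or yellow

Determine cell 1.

The 8 variables draw from only 8 values {black, blue, grey, orange, pink, red, teal, yellow}, so each is used; only cell 6 can be red, hence cell 6 = red.
Among the 7 still-open variables, grey fits only cell 4 (and all 7 values in {black, blue, grey, orange, pink, teal, yellow} must be used), so cell 4 = grey.
cell 3 and cell 5 between them cover only {black, pink} — a naked pair. Remove those values from cell 1, cell 7.
So cell 1 = orange.

orange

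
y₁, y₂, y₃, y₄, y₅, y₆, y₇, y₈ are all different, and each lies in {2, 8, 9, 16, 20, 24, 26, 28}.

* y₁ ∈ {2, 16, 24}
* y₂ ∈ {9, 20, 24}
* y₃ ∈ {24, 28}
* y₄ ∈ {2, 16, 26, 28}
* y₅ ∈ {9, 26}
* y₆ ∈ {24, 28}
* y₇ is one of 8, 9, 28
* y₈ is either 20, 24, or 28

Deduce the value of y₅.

The 8 variables draw from only 8 values {2, 8, 9, 16, 20, 24, 26, 28}, so each is used; only y₇ can be 8, hence y₇ = 8.
The 2 variables y₃ and y₆ are confined to {24, 28}, which locks those values in; drop them from y₁, y₂, y₄, y₈.
That leaves y₈ = 20. Eliminate 20 elsewhere: y₂.
y₂ must be 9 (only option left). So y₅ can't be 9.
So y₅ = 26.

26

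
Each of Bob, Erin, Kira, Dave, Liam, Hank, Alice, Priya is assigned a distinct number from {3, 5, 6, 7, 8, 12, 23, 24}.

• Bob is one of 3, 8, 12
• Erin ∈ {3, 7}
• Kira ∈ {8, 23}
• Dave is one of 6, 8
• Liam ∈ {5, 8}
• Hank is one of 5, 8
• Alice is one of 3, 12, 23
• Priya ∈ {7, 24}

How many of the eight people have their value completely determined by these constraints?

Among the 8 variables, 6 fits only Dave (and all 8 values in {3, 5, 6, 7, 8, 12, 23, 24} must be used), so Dave = 6.
The 7 still-open variables together cover exactly {3, 5, 7, 8, 12, 23, 24} — 7 values for 7 variables — and 24 appears only in Priya's list, so Priya = 24.
The 6 still-open variables together cover exactly {3, 5, 7, 8, 12, 23} — 6 values for 6 variables — and 7 appears only in Erin's list, so Erin = 7.
Liam and Hank share exactly the 2 values {5, 8}; by pigeonhole those values go to them, so strike 5, 8 from Bob, Kira.
Kira has just one choice, so Kira = 23. So Alice can't be 23.
Determined: Erin=7, Kira=23, Dave=6, Priya=24. The other people each still have more than one consistent value. That makes 4.

4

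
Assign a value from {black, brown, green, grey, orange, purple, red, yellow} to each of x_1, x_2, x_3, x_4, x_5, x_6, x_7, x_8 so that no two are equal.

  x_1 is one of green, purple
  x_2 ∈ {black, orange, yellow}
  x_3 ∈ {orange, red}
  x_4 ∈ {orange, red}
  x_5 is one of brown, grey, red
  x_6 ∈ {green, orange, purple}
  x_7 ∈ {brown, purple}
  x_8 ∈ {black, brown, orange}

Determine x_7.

brown

The 8 variables together cover exactly {black, brown, green, grey, orange, purple, red, yellow} — 8 values for 8 variables — and grey appears only in x_5's list, so x_5 = grey.
The 7 still-open variables together cover exactly {black, brown, green, orange, purple, red, yellow} — 7 values for 7 variables — and yellow appears only in x_2's list, so x_2 = yellow.
The 6 still-open variables together cover exactly {black, brown, green, orange, purple, red} — 6 values for 6 variables — and black appears only in x_8's list, so x_8 = black.
The 5 still-open variables together cover exactly {brown, green, orange, purple, red} — 5 values for 5 variables — and brown appears only in x_7's list, so x_7 = brown.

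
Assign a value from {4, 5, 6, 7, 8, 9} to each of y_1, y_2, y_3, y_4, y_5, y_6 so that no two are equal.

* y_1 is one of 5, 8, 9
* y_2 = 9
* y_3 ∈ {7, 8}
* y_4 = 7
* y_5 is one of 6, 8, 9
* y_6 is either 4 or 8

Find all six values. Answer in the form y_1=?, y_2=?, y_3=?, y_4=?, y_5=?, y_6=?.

y_2 must be 9 (only option left). Strike 9 from y_1, y_5.
That leaves y_4 = 7. Eliminate 7 elsewhere: y_3.
y_3's domain is down to {8}, so y_3 = 8. Strike 8 from y_1, y_5, y_6.
y_5 must be 6 (only option left).
That leaves y_6 = 4.
y_1's domain is down to {5}, so y_1 = 5.

y_1=5, y_2=9, y_3=8, y_4=7, y_5=6, y_6=4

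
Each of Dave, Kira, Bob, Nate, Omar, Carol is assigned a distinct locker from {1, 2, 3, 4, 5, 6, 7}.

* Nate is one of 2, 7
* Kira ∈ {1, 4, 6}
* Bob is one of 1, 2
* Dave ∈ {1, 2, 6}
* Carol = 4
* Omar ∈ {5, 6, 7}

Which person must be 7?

Nate

Carol's domain is down to {4}, so Carol = 4. Remove 4 from Kira.
The 5 still-open variables together cover exactly {1, 2, 5, 6, 7} — 5 values for 5 variables — and 5 appears only in Omar's list, so Omar = 5.
The 4 still-open variables together cover exactly {1, 2, 6, 7} — 4 values for 4 variables — and 7 appears only in Nate's list, so Nate = 7.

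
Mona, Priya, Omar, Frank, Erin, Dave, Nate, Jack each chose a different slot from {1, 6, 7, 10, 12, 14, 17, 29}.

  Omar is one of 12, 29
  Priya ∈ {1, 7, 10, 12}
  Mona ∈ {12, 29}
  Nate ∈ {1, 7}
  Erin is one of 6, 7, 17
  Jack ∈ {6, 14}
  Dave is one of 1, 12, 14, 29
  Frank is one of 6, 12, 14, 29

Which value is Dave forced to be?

1

The 8 variables together cover exactly {1, 6, 7, 10, 12, 14, 17, 29} — 8 values for 8 variables — and 10 appears only in Priya's list, so Priya = 10.
The 7 still-open variables together cover exactly {1, 6, 7, 12, 14, 17, 29} — 7 values for 7 variables — and 17 appears only in Erin's list, so Erin = 17.
The 6 still-open variables together cover exactly {1, 6, 7, 12, 14, 29} — 6 values for 6 variables — and 7 appears only in Nate's list, so Nate = 7.
The 5 still-open variables draw from only 5 values {1, 6, 12, 14, 29}, so each is used; only Dave can be 1, hence Dave = 1.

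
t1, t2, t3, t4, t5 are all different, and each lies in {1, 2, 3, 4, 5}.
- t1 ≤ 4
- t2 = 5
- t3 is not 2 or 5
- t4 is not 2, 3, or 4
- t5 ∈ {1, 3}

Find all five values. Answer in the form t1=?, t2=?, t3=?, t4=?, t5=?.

t1=2, t2=5, t3=4, t4=1, t5=3

t2 has just one choice, so t2 = 5. Remove 5 from t4.
t4 has just one choice, so t4 = 1. Remove 1 from t1, t3, t5.
t5 must be 3 (only option left). Remove 3 from t1, t3.
t3's domain is down to {4}, so t3 = 4. Remove 4 from t1.
t1's domain is down to {2}, so t1 = 2.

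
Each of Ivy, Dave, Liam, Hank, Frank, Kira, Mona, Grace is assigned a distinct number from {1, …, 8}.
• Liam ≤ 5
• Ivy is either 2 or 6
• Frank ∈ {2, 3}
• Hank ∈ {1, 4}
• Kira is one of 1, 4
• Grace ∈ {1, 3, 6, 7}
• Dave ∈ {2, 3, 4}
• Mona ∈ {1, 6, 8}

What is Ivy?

The 8 variables draw from only 8 values {1, 2, 3, 4, 5, 6, 7, 8}, so each is used; only Liam can be 5, hence Liam = 5.
The 7 still-open variables draw from only 7 values {1, 2, 3, 4, 6, 7, 8}, so each is used; only Grace can be 7, hence Grace = 7.
The 6 still-open variables draw from only 6 values {1, 2, 3, 4, 6, 8}, so each is used; only Mona can be 8, hence Mona = 8.
The 5 still-open variables draw from only 5 values {1, 2, 3, 4, 6}, so each is used; only Ivy can be 6, hence Ivy = 6.

6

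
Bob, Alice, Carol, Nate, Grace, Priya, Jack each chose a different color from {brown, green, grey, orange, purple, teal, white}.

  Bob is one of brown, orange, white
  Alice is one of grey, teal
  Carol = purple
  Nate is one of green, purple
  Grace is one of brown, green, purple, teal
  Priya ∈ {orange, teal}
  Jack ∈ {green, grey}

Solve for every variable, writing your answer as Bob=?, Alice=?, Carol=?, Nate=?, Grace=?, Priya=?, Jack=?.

Carol must be purple (only option left). So Nate, Grace can't be purple.
Nate's domain is down to {green}, so Nate = green. So Grace, Jack can't be green.
Jack has just one choice, so Jack = grey. Remove grey from Alice.
Alice's domain is down to {teal}, so Alice = teal. Remove teal from Grace, Priya.
Grace must be brown (only option left). Remove brown from Bob.
Priya has just one choice, so Priya = orange. Strike orange from Bob.
Bob must be white (only option left).

Bob=white, Alice=teal, Carol=purple, Nate=green, Grace=brown, Priya=orange, Jack=grey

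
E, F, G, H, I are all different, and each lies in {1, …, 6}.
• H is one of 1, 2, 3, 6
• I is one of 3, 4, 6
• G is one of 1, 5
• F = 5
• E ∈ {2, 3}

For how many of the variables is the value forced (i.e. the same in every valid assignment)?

F has just one choice, so F = 5. Remove 5 from G.
That leaves G = 1. Remove 1 from H.
Determined: F=5, G=1. The other variables each still have more than one consistent value. That makes 2.

2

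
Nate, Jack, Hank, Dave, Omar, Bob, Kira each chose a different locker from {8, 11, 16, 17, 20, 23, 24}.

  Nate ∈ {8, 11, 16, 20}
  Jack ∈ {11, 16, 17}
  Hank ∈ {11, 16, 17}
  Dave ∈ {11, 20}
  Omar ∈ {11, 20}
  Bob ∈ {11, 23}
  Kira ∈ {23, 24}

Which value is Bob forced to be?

23

Among the 7 variables, 8 fits only Nate (and all 7 values in {8, 11, 16, 17, 20, 23, 24} must be used), so Nate = 8.
Among the 6 still-open variables, 24 fits only Kira (and all 6 values in {11, 16, 17, 20, 23, 24} must be used), so Kira = 24.
Among the 5 still-open variables, 23 fits only Bob (and all 5 values in {11, 16, 17, 20, 23} must be used), so Bob = 23.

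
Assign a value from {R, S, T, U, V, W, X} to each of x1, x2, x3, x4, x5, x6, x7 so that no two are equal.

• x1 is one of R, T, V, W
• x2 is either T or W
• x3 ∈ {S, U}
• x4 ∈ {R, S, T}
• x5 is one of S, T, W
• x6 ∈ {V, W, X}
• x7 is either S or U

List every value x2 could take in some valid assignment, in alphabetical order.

Among the 7 variables, X fits only x6 (and all 7 values in {R, S, T, U, V, W, X} must be used), so x6 = X.
The 6 still-open variables draw from only 6 values {R, S, T, U, V, W}, so each is used; only x1 can be V, hence x1 = V.
The 5 still-open variables draw from only 5 values {R, S, T, U, W}, so each is used; only x4 can be R, hence x4 = R.
x3 and x7 between them cover only {S, U} — a naked pair. Remove those values from x5.
No further eliminations apply; x2 can still be any of T, W.

T, W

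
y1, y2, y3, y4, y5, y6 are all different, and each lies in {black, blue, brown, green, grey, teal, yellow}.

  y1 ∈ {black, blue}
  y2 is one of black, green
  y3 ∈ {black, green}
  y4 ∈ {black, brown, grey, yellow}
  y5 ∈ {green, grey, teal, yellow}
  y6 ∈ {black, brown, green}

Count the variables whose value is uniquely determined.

The 2 variables y2 and y3 are confined to {black, green}, which locks those values in; drop them from y1, y4, y5, y6.
y1 has just one choice, so y1 = blue.
y6's domain is down to {brown}, so y6 = brown. Eliminate brown elsewhere: y4.
Determined: y1=blue, y6=brown. The other variables each still have more than one consistent value. That makes 2.

2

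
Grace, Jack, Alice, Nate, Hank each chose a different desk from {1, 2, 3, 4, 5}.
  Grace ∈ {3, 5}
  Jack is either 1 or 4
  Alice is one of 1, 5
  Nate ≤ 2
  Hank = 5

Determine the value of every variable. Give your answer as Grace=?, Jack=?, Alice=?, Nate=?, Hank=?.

Hank's domain is down to {5}, so Hank = 5. Eliminate 5 elsewhere: Grace, Alice.
Grace must be 3 (only option left).
Alice must be 1 (only option left). Eliminate 1 elsewhere: Jack, Nate.
Nate's domain is down to {2}, so Nate = 2.
Jack has just one choice, so Jack = 4.

Grace=3, Jack=4, Alice=1, Nate=2, Hank=5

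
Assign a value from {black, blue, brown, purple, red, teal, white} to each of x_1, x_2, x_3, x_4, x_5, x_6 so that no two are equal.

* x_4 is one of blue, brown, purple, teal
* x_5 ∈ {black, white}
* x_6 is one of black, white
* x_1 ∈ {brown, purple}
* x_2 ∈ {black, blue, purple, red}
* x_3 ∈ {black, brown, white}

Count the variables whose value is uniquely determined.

x_5 and x_6 share exactly the 2 values {black, white}; by pigeonhole those values go to them, so strike black, white from x_2, x_3.
x_3 must be brown (only option left). Strike brown from x_1, x_4.
That leaves x_1 = purple. Remove purple from x_2, x_4.
Determined: x_1=purple, x_3=brown. The other variables each still have more than one consistent value. That makes 2.

2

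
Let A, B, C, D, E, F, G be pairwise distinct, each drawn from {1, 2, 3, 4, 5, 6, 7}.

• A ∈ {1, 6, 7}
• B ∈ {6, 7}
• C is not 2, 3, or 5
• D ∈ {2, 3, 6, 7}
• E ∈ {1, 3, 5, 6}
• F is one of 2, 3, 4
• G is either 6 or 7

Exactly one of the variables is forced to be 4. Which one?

C

Among the 7 variables, 5 fits only E (and all 7 values in {1, 2, 3, 4, 5, 6, 7} must be used), so E = 5.
The 2 variables B and G are confined to {6, 7}, which locks those values in; drop them from A, C, D.
A has just one choice, so A = 1. Strike 1 from C.
So 4 goes to C.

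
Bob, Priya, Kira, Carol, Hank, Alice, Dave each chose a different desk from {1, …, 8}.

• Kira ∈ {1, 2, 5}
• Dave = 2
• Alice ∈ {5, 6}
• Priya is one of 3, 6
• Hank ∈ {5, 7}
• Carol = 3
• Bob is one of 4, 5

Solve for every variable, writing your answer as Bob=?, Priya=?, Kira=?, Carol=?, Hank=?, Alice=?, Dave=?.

Bob=4, Priya=6, Kira=1, Carol=3, Hank=7, Alice=5, Dave=2

Carol's domain is down to {3}, so Carol = 3. Remove 3 from Priya.
That leaves Dave = 2. Remove 2 from Kira.
That leaves Priya = 6. Eliminate 6 elsewhere: Alice.
That leaves Alice = 5. So Bob, Kira, Hank can't be 5.
Bob must be 4 (only option left).
That leaves Kira = 1.
Hank's domain is down to {7}, so Hank = 7.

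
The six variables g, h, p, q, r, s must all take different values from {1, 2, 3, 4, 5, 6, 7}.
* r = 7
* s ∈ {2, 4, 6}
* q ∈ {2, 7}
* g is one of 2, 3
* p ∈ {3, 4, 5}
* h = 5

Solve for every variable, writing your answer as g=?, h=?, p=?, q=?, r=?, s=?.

h must be 5 (only option left). Strike 5 from p.
That leaves r = 7. Eliminate 7 elsewhere: q.
q's domain is down to {2}, so q = 2. Strike 2 from g, s.
g has just one choice, so g = 3. So p can't be 3.
p's domain is down to {4}, so p = 4. Strike 4 from s.
That leaves s = 6.

g=3, h=5, p=4, q=2, r=7, s=6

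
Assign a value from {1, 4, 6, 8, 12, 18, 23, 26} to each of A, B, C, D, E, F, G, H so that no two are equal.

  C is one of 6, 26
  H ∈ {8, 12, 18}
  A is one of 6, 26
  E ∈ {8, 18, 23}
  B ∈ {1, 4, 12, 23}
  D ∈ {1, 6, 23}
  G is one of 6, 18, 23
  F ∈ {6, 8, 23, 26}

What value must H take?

12

Among the 8 variables, 4 fits only B (and all 8 values in {1, 4, 6, 8, 12, 18, 23, 26} must be used), so B = 4.
Among the 7 still-open variables, 1 fits only D (and all 7 values in {1, 6, 8, 12, 18, 23, 26} must be used), so D = 1.
Among the 6 still-open variables, 12 fits only H (and all 6 values in {6, 8, 12, 18, 23, 26} must be used), so H = 12.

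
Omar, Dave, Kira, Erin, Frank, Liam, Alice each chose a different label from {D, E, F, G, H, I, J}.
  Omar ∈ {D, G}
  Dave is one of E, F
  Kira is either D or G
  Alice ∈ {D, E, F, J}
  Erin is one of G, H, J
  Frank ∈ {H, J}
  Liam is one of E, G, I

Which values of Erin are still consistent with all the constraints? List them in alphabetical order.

The 7 variables draw from only 7 values {D, E, F, G, H, I, J}, so each is used; only Liam can be I, hence Liam = I.
The 2 variables Omar and Kira are confined to {D, G}, which locks those values in; drop them from Erin, Alice.
Erin and Frank share exactly the 2 values {H, J}; by pigeonhole those values go to them, so strike H, J from Alice.
No further eliminations apply; Erin can still be any of H, J.

H, J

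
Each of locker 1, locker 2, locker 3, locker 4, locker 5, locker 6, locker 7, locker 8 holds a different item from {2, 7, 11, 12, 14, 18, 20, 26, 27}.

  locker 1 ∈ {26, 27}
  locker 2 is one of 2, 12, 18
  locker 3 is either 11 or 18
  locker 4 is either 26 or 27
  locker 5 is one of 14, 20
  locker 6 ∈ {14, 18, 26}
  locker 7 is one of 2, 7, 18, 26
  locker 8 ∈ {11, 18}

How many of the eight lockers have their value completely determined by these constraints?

2

The 2 variables locker 1 and locker 4 are confined to {26, 27}, which locks those values in; drop them from locker 6, locker 7.
locker 3 and locker 8 share exactly the 2 values {11, 18}; by pigeonhole those values go to them, so strike 11, 18 from locker 2, locker 6, locker 7.
locker 6 has just one choice, so locker 6 = 14. Remove 14 from locker 5.
locker 5 has just one choice, so locker 5 = 20.
Determined: locker 5=20, locker 6=14. The other lockers each still have more than one consistent value. That makes 2.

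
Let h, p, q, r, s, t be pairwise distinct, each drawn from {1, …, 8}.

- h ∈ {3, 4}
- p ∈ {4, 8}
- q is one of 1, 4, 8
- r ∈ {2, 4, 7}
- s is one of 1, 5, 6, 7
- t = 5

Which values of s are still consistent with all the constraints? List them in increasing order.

1, 6, 7

t must be 5 (only option left). Eliminate 5 elsewhere: s.
No further eliminations apply; s can still be any of 1, 6, 7.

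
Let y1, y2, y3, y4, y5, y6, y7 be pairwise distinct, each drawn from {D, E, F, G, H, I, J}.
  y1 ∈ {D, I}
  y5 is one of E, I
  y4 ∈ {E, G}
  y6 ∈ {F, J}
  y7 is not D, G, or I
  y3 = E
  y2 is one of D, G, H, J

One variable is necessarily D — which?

y1

y3's domain is down to {E}, so y3 = E. Eliminate E elsewhere: y4, y5, y7.
That leaves y4 = G. Remove G from y2.
y5 must be I (only option left). Eliminate I elsewhere: y1.
So D goes to y1.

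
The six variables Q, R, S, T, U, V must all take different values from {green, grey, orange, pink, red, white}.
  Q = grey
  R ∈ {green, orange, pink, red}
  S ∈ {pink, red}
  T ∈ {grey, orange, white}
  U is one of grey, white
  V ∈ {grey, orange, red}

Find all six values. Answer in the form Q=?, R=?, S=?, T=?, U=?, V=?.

Q=grey, R=green, S=pink, T=orange, U=white, V=red

Q must be grey (only option left). Remove grey from T, U, V.
U's domain is down to {white}, so U = white. So T can't be white.
T must be orange (only option left). Remove orange from R, V.
V must be red (only option left). So R, S can't be red.
S's domain is down to {pink}, so S = pink. Strike pink from R.
That leaves R = green.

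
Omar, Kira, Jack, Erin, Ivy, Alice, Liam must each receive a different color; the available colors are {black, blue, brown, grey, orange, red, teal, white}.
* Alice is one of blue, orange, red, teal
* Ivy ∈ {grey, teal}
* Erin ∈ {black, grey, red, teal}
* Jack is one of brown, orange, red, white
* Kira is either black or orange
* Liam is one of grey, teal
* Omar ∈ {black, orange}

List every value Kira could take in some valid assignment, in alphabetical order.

The 2 variables Omar and Kira are confined to {black, orange}, which locks those values in; drop them from Jack, Erin, Alice.
The 2 variables Ivy and Liam are confined to {grey, teal}, which locks those values in; drop them from Erin, Alice.
Erin has just one choice, so Erin = red. Remove red from Jack, Alice.
That leaves Alice = blue.
No further eliminations apply; Kira can still be any of black, orange.

black, orange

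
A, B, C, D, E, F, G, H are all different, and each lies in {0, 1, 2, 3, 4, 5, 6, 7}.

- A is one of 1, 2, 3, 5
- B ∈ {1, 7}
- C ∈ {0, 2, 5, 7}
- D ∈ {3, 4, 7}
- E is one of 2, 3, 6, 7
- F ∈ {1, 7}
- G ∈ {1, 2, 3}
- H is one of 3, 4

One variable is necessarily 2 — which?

G

The 8 variables together cover exactly {0, 1, 2, 3, 4, 5, 6, 7} — 8 values for 8 variables — and 0 appears only in C's list, so C = 0.
The 7 still-open variables draw from only 7 values {1, 2, 3, 4, 5, 6, 7}, so each is used; only A can be 5, hence A = 5.
The 6 still-open variables together cover exactly {1, 2, 3, 4, 6, 7} — 6 values for 6 variables — and 6 appears only in E's list, so E = 6.
The 5 still-open variables draw from only 5 values {1, 2, 3, 4, 7}, so each is used; only G can be 2, hence G = 2.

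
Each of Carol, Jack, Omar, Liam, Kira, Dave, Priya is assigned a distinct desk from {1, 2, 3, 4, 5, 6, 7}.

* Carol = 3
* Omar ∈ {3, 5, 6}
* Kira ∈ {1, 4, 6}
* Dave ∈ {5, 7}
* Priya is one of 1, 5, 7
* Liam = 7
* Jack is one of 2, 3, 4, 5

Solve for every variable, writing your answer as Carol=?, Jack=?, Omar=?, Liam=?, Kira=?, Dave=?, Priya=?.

Carol has just one choice, so Carol = 3. Strike 3 from Jack, Omar.
That leaves Liam = 7. Eliminate 7 elsewhere: Dave, Priya.
Dave has just one choice, so Dave = 5. Strike 5 from Jack, Omar, Priya.
Priya's domain is down to {1}, so Priya = 1. Strike 1 from Kira.
Omar's domain is down to {6}, so Omar = 6. Strike 6 from Kira.
That leaves Kira = 4. Strike 4 from Jack.
That leaves Jack = 2.

Carol=3, Jack=2, Omar=6, Liam=7, Kira=4, Dave=5, Priya=1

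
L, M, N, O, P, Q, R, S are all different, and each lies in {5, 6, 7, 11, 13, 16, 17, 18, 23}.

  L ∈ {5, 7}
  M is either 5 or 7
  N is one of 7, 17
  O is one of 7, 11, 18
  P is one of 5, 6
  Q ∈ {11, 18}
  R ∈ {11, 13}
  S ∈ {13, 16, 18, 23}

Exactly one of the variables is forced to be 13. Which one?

The 2 variables L and M are confined to {5, 7}, which locks those values in; drop them from N, O, P.
N must be 17 (only option left).
P must be 6 (only option left).
O and Q share exactly the 2 values {11, 18}; by pigeonhole those values go to them, so strike 11, 18 from R, S.
So 13 goes to R.

R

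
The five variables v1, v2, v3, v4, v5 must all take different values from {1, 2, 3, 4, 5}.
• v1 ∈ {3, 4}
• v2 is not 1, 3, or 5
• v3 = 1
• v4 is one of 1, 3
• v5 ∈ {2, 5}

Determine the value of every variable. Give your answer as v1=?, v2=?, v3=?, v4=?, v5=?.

v1=4, v2=2, v3=1, v4=3, v5=5

v3's domain is down to {1}, so v3 = 1. So v4 can't be 1.
v4 has just one choice, so v4 = 3. So v1 can't be 3.
That leaves v1 = 4. So v2 can't be 4.
v2 has just one choice, so v2 = 2. Remove 2 from v5.
v5 must be 5 (only option left).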